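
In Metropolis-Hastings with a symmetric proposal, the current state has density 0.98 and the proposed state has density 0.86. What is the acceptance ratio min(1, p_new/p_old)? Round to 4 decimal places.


Ratio = p_new / p_old = 0.86 / 0.98 = 0.8776
Acceptance = min(1, 0.8776) = 0.8776

0.8776


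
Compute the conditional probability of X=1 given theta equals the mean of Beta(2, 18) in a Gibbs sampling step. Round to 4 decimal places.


Mean of Beta(2, 18) = 0.1
P(X=1 | theta=0.1) = 0.1

0.1


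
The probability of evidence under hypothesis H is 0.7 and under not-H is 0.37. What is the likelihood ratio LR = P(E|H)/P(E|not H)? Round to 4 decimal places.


LR = 0.7 / 0.37
= 1.8919

1.8919


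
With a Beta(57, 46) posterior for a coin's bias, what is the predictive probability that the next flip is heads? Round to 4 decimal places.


The predictive probability equals the posterior mean.
P(next = heads) = alpha / (alpha + beta)
= 57 / 103 = 0.5534

0.5534


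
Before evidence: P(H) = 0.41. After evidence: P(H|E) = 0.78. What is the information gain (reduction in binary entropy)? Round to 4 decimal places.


Prior entropy = 0.9765
Posterior entropy = 0.7602
Information gain = 0.9765 - 0.7602 = 0.2163

0.2163


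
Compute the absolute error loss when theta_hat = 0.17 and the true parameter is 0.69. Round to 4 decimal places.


L = |theta_hat - theta_true|
= |0.17 - 0.69| = 0.52

0.52


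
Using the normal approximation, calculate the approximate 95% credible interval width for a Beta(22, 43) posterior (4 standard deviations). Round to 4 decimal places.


Var(Beta) = 22*43/(65^2 * 66) = 0.0034
SD = 0.0582
Width ~ 4*SD = 0.233

0.233


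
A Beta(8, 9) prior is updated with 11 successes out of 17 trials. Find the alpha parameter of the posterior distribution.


In the Beta-Binomial conjugate update:
alpha_post = alpha_prior + successes
= 8 + 11
= 19

19


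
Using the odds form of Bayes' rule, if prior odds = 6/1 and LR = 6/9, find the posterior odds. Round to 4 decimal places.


Bayes' rule in odds form: posterior odds = prior odds * LR
= (6 * 6) / (1 * 9)
= 36/9 = 4.0

4.0


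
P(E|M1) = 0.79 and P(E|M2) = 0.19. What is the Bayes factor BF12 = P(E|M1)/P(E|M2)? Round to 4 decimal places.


Bayes factor BF12 = P(E|M1) / P(E|M2)
= 0.79 / 0.19
= 4.1579

4.1579


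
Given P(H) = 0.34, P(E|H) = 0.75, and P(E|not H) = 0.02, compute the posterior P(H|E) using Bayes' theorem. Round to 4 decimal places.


By Bayes' theorem: P(H|E) = P(E|H)*P(H) / P(E)
P(E) = P(E|H)*P(H) + P(E|not H)*P(not H)
P(E) = 0.75*0.34 + 0.02*0.66 = 0.2682
P(H|E) = 0.75*0.34 / 0.2682 = 0.9508

0.9508


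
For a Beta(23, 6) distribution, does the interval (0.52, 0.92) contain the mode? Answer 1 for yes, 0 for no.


Mode of Beta(a,b) = (a-1)/(a+b-2)
= (23-1)/(23+6-2) = 0.8148
Check: 0.52 <= 0.8148 <= 0.92?
Result: 1

1


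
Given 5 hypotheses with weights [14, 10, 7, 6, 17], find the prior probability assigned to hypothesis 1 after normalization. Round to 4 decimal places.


To normalize, divide each weight by the sum of all weights.
Sum = 54
Prior(H1) = 14/54 = 0.2593

0.2593


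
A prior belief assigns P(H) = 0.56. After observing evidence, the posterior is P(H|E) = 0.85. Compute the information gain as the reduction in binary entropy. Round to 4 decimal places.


H(prior) = -0.56*log2(0.56) - 0.44*log2(0.44)
= 0.9896
H(post) = -0.85*log2(0.85) - 0.15*log2(0.15)
= 0.6098
IG = 0.9896 - 0.6098 = 0.3797

0.3797


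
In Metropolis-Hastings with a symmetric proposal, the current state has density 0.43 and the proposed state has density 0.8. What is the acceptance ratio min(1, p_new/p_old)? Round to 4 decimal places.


Ratio = p_new / p_old = 0.8 / 0.43 = 1.8605
Acceptance = min(1, 1.8605) = 1.0

1.0


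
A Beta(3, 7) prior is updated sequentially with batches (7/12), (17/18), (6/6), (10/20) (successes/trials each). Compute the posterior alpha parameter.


Sequential conjugate updating is equivalent to a single batch update.
Total successes across all batches = 40
alpha_posterior = alpha_prior + total_successes = 3 + 40
= 43

43


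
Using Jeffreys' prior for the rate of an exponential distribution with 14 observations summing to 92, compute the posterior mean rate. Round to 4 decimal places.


Jeffreys' prior leads to posterior Gamma(14, 92).
Mean = 14/92 = 0.1522

0.1522


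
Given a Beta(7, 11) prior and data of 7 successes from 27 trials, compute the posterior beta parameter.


Number of failures = 27 - 7 = 20
Posterior beta = 11 + 20 = 31

31


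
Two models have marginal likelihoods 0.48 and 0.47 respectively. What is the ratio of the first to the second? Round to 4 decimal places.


Evidence ratio = 0.48 / 0.47
= 1.0213

1.0213


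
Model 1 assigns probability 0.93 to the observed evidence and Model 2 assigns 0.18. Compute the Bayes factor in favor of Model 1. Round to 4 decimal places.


BF = P(data|M1) / P(data|M2)
= 0.93 / 0.18 = 5.1667

5.1667


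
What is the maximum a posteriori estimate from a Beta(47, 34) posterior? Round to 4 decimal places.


The MAP estimate equals the mode of the distribution.
Mode of Beta(a,b) = (a-1)/(a+b-2)
= 46/79
= 0.5823

0.5823


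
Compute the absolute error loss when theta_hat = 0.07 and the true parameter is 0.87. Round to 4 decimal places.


L = |theta_hat - theta_true|
= |0.07 - 0.87| = 0.8

0.8


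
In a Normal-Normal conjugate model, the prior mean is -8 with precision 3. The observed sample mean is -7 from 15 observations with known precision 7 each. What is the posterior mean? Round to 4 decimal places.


Posterior precision = tau0 + n*tau = 3 + 15*7 = 108
Posterior mean = (tau0*mu0 + n*tau*xbar) / posterior_precision
= (3*-8 + 15*7*-7) / 108
= -759 / 108 = -7.0278

-7.0278


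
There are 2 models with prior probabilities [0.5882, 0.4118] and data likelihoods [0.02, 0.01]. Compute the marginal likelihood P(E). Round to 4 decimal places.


P(E) = sum over models of P(M_i) * P(E|M_i)
= 0.5882*0.02 + 0.4118*0.01
= 0.0159

0.0159


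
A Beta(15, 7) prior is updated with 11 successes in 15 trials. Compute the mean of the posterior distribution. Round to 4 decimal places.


After update: Beta(26, 11)
Mean = 26 / (26 + 11) = 26 / 37
= 0.7027

0.7027


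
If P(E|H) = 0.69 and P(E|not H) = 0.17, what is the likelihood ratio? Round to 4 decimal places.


Likelihood ratio = P(E|H) / P(E|not H)
= 0.69 / 0.17
= 4.0588

4.0588


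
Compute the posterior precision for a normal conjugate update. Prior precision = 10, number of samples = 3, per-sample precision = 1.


tau_post = tau_0 + n * tau
= 10 + 3 * 1 = 13

13


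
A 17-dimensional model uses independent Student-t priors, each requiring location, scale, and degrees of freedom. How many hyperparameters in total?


Per parameter: 3 (location, scale, and degrees of freedom).
Total = 17 * 3 = 51

51


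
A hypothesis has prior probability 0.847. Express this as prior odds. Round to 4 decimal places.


Odds = P(H) / P(not H) = 0.847 / 0.153
= 5.5359

5.5359


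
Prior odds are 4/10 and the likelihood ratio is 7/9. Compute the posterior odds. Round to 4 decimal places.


Posterior odds = prior odds * likelihood ratio
= (4/10) * (7/9)
= 28 / 90
= 0.3111

0.3111


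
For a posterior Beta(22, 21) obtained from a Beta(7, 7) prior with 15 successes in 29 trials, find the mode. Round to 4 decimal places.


Mode = (alpha - 1) / (alpha + beta - 2)
= 21 / 41
= 0.5122

0.5122


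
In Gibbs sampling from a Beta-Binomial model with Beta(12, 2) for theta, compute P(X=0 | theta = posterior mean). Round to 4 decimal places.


Posterior mean = alpha/(alpha+beta) = 12/14 = 0.8571
P(X=0|theta=mean) = 1 - theta = 0.1429

0.1429


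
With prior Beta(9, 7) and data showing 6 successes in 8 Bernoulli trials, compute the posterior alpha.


Conjugate update: alpha_posterior = alpha_prior + k
= 9 + 6 = 15

15


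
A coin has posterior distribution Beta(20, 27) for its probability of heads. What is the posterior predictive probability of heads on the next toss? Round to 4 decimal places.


Posterior predictive = E[theta] = alpha/(alpha+beta)
= 20/47
= 0.4255

0.4255


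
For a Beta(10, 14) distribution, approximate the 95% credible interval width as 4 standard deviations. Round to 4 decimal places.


Variance of Beta(a,b) = ab / ((a+b)^2 * (a+b+1))
= 10*14 / ((24)^2 * 25)
= 0.0097
SD = sqrt(0.0097) = 0.0986
Width = 4 * SD = 0.3944

0.3944


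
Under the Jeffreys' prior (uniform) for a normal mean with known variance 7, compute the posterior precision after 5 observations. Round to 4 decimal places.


Prior precision = 0 (flat prior).
Post. prec. = 0 + n/var = 5/7 = 0.7143

0.7143


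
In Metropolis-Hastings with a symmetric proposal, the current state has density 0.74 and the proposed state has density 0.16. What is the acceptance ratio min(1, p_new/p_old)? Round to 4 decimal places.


Ratio = p_new / p_old = 0.16 / 0.74 = 0.2162
Acceptance = min(1, 0.2162) = 0.2162

0.2162


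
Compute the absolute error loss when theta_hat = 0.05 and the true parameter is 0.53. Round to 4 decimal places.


L = |theta_hat - theta_true|
= |0.05 - 0.53| = 0.48

0.48


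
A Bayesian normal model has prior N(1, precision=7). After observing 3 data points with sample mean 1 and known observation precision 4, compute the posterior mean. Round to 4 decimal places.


Posterior mean = (prior_precision * prior_mean + n * data_precision * data_mean) / (prior_precision + n * data_precision)
Numerator = 7*1 + 3*4*1 = 19
Denominator = 7 + 3*4 = 19
Posterior mean = 1.0

1.0


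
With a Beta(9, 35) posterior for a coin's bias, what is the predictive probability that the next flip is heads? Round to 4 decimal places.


The predictive probability equals the posterior mean.
P(next = heads) = alpha / (alpha + beta)
= 9 / 44 = 0.2045

0.2045


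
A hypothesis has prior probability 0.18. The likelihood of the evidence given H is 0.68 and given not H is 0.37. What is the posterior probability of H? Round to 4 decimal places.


Using Bayes' theorem:
P(E) = 0.18 * 0.68 + 0.82 * 0.37
P(E) = 0.4258
P(H|E) = (0.18 * 0.68) / 0.4258 = 0.2875

0.2875


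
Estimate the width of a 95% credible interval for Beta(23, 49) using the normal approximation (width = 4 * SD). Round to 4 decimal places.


For Beta(a,b): Var = ab/((a+b)^2(a+b+1))
Var = 0.003, SD = 0.0546
Approximate 95% CI width = 4 * 0.0546 = 0.2183

0.2183


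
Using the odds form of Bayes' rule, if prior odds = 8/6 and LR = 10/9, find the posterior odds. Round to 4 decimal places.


Bayes' rule in odds form: posterior odds = prior odds * LR
= (8 * 10) / (6 * 9)
= 80/54 = 1.4815

1.4815


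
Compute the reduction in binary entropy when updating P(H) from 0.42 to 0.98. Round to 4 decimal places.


H_before = -p*log2(p) - (1-p)*log2(1-p) for p=0.42: 0.9815
H_after for p=0.98: 0.1414
Reduction = 0.9815 - 0.1414 = 0.84

0.84


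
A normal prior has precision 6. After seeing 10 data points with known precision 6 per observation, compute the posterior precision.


In the conjugate normal model, precisions add:
tau_posterior = tau_prior + n * tau_data
= 6 + 10*6 = 66

66


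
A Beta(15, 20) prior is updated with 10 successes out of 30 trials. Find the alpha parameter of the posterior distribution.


In the Beta-Binomial conjugate update:
alpha_post = alpha_prior + successes
= 15 + 10
= 25

25


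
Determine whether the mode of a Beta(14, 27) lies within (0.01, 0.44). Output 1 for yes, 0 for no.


First find the mode: (a-1)/(a+b-2) = 0.3333
Is 0.3333 in (0.01, 0.44)? 1

1


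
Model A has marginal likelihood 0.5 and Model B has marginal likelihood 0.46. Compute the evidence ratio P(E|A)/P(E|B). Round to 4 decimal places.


Evidence ratio = P(E|A) / P(E|B)
= 0.5 / 0.46
= 1.087

1.087


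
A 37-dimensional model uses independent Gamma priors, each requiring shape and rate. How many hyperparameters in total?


Per parameter: 2 (shape and rate).
Total = 37 * 2 = 74

74


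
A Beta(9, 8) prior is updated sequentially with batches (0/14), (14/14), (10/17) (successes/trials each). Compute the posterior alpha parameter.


Sequential conjugate updating is equivalent to a single batch update.
Total successes across all batches = 24
alpha_posterior = alpha_prior + total_successes = 9 + 24
= 33

33


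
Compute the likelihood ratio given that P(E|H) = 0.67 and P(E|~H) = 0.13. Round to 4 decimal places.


LR = P(E|H) / P(E|~H)
= 0.67 / 0.13 = 5.1538

5.1538


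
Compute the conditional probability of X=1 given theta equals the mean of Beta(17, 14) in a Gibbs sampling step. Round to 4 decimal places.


Mean of Beta(17, 14) = 0.5484
P(X=1 | theta=0.5484) = 0.5484

0.5484


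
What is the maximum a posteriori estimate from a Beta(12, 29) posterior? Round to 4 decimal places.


The MAP estimate equals the mode of the distribution.
Mode of Beta(a,b) = (a-1)/(a+b-2)
= 11/39
= 0.2821

0.2821


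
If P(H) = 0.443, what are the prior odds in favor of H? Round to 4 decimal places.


Prior odds = P(H) / (1 - P(H))
= 0.443 / 0.557
= 0.7953

0.7953


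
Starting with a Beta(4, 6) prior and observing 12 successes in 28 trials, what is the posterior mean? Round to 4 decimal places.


Posterior parameters: alpha = 4 + 12 = 16
beta = 6 + 16 = 22
Posterior mean = alpha / (alpha + beta) = 16 / 38
= 0.4211

0.4211


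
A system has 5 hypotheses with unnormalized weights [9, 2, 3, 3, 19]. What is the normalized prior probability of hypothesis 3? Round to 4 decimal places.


The normalized prior is the weight divided by the total.
Total weight = 36
P(H3) = 3 / 36 = 0.0833

0.0833


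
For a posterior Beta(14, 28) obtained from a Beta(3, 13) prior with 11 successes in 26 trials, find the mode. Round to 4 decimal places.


Mode = (alpha - 1) / (alpha + beta - 2)
= 13 / 40
= 0.325

0.325


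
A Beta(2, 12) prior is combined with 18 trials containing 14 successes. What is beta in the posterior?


In conjugate updating:
beta_posterior = beta_prior + (n - k)
= 12 + (18 - 14)
= 12 + 4 = 16

16


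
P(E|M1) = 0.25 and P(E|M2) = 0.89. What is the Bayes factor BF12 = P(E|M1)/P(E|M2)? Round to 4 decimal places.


Bayes factor BF12 = P(E|M1) / P(E|M2)
= 0.25 / 0.89
= 0.2809

0.2809


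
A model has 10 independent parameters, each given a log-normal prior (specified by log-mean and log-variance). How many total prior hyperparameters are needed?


Each log-normal prior needs 2 hyperparameters (log-mean and log-variance).
Total = 2 * 10 = 20

20


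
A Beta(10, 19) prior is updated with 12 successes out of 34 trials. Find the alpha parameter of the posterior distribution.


In the Beta-Binomial conjugate update:
alpha_post = alpha_prior + successes
= 10 + 12
= 22

22


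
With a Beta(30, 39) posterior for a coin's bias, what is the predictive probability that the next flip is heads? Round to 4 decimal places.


The predictive probability equals the posterior mean.
P(next = heads) = alpha / (alpha + beta)
= 30 / 69 = 0.4348

0.4348


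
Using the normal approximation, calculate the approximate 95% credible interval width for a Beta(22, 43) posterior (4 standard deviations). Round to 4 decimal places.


Var(Beta) = 22*43/(65^2 * 66) = 0.0034
SD = 0.0582
Width ~ 4*SD = 0.233

0.233


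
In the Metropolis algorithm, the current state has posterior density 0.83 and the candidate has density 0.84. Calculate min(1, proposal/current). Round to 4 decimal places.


Ratio = 0.84/0.83 = 1.012
Acceptance probability = min(1, 1.012)
= 1.0

1.0


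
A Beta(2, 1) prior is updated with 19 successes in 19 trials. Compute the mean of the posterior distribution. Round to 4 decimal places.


After update: Beta(21, 1)
Mean = 21 / (21 + 1) = 21 / 22
= 0.9545

0.9545


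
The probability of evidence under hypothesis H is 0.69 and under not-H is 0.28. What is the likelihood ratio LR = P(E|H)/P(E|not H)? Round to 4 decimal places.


LR = 0.69 / 0.28
= 2.4643

2.4643


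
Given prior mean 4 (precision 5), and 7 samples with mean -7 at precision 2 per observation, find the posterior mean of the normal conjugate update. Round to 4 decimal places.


The posterior mean is a precision-weighted average of prior and data.
Post. prec. = 5 + 14 = 19
Post. mean = (20 + -98)/19 = -78/19 = -4.1053

-4.1053


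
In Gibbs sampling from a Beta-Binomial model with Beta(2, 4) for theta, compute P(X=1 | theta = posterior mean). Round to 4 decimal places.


Posterior mean = alpha/(alpha+beta) = 2/6 = 0.3333
P(X=1|theta=mean) = theta = 0.3333

0.3333


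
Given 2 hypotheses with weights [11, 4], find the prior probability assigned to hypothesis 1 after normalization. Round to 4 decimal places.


To normalize, divide each weight by the sum of all weights.
Sum = 15
Prior(H1) = 11/15 = 0.7333

0.7333


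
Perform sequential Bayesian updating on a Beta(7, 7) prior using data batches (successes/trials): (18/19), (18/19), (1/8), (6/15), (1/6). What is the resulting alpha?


Accumulate successes: 44
Posterior alpha = prior alpha + sum of successes
= 7 + 44 = 51

51


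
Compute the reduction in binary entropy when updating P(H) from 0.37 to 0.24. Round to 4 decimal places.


H_before = -p*log2(p) - (1-p)*log2(1-p) for p=0.37: 0.9507
H_after for p=0.24: 0.795
Reduction = 0.9507 - 0.795 = 0.1556

0.1556


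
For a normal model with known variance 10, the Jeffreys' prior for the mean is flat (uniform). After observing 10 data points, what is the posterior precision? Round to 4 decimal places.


Jeffreys' prior for normal mean (known variance) is flat.
Prior precision = 0.
Posterior precision = prior_prec + n/sigma^2 = 0 + 10/10
= 1.0

1.0


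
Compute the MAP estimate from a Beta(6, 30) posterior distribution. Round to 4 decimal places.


MAP = mode of Beta distribution
= (alpha - 1)/(alpha + beta - 2)
= (6-1)/(6+30-2)
= 5/34 = 0.1471

0.1471


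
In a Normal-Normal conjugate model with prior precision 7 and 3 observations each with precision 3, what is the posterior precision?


Posterior precision = prior precision + n * observation precision
= 7 + 3 * 3
= 7 + 9 = 16

16


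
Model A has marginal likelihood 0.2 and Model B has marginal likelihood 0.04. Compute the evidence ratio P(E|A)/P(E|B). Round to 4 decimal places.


Evidence ratio = P(E|A) / P(E|B)
= 0.2 / 0.04
= 5.0

5.0


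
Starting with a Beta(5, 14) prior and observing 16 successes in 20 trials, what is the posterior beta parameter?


Posterior beta = prior beta + failures
Failures = 20 - 16 = 4
beta_post = 14 + 4 = 18

18


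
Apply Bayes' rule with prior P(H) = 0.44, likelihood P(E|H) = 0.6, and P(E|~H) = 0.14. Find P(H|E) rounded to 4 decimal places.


Step 1: Compute marginal P(E) = P(E|H)P(H) + P(E|~H)P(~H)
= 0.6*0.44 + 0.14*0.56 = 0.3424
Step 2: P(H|E) = P(E|H)P(H)/P(E) = 0.264/0.3424
= 0.771

0.771


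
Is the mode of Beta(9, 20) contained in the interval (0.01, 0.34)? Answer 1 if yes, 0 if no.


Mode = (a-1)/(a+b-2) = 8/27 = 0.2963
Interval: (0.01, 0.34)
Contains mode? 1

1


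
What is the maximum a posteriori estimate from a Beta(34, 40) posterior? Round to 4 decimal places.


The MAP estimate equals the mode of the distribution.
Mode of Beta(a,b) = (a-1)/(a+b-2)
= 33/72
= 0.4583

0.4583


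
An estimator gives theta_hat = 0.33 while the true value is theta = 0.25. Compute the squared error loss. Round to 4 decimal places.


The squared error loss is (theta_hat - theta)^2
= (0.33 - 0.25)^2
= (0.08)^2 = 0.0064

0.0064


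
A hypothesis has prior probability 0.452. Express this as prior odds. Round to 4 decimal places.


Odds = P(H) / P(not H) = 0.452 / 0.548
= 0.8248

0.8248


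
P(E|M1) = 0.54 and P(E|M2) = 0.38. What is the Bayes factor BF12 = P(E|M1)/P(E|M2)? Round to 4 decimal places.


Bayes factor BF12 = P(E|M1) / P(E|M2)
= 0.54 / 0.38
= 1.4211

1.4211


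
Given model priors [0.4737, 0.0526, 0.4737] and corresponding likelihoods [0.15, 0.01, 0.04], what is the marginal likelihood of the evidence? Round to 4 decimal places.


P(E) = sum_i P(M_i) P(E|M_i)
= 0.0711 + 0.0005 + 0.0189
= 0.0905

0.0905


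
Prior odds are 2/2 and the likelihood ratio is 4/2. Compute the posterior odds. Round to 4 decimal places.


Posterior odds = prior odds * likelihood ratio
= (2/2) * (4/2)
= 8 / 4
= 2.0

2.0


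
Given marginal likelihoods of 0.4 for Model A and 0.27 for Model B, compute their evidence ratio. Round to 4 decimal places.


Ratio = ML(A) / ML(B) = 0.4/0.27
= 1.4815

1.4815


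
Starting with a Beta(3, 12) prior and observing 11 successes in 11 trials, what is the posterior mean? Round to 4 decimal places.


Posterior parameters: alpha = 3 + 11 = 14
beta = 12 + 0 = 12
Posterior mean = alpha / (alpha + beta) = 14 / 26
= 0.5385

0.5385


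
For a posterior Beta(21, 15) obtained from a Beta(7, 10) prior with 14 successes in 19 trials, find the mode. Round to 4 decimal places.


Mode = (alpha - 1) / (alpha + beta - 2)
= 20 / 34
= 0.5882

0.5882


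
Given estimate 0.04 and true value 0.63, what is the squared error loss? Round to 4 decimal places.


Squared error = (estimate - true)^2
Difference = -0.59
Loss = -0.59^2 = 0.3481

0.3481


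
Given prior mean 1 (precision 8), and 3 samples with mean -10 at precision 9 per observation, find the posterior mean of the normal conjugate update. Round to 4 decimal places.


The posterior mean is a precision-weighted average of prior and data.
Post. prec. = 8 + 27 = 35
Post. mean = (8 + -270)/35 = -262/35 = -7.4857

-7.4857


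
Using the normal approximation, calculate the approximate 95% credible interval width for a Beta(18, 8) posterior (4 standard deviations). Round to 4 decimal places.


Var(Beta) = 18*8/(26^2 * 27) = 0.0079
SD = 0.0888
Width ~ 4*SD = 0.3553

0.3553


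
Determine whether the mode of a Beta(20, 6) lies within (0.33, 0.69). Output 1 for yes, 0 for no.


First find the mode: (a-1)/(a+b-2) = 0.7917
Is 0.7917 in (0.33, 0.69)? 0

0


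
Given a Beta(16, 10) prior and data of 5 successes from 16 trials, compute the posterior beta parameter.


Number of failures = 16 - 5 = 11
Posterior beta = 10 + 11 = 21

21


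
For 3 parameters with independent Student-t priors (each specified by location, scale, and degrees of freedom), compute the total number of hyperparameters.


A Student-t prior has 3 hyperparameters per parameter.
Total = 3 * 3 = 9

9


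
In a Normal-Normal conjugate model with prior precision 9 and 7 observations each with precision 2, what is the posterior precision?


Posterior precision = prior precision + n * observation precision
= 9 + 7 * 2
= 9 + 14 = 23

23


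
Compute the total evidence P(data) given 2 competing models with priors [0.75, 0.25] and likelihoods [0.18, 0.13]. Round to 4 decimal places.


Marginal likelihood = sum P(model_i) * P(data|model_i)
Model 1: 0.75 * 0.18 = 0.135
Model 2: 0.25 * 0.13 = 0.0325
Total = 0.1675

0.1675


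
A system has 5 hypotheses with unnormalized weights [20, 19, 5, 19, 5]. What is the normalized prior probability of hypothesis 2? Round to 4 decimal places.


The normalized prior is the weight divided by the total.
Total weight = 68
P(H2) = 19 / 68 = 0.2794

0.2794


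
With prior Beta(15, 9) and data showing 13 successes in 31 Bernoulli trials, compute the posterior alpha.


Conjugate update: alpha_posterior = alpha_prior + k
= 15 + 13 = 28

28


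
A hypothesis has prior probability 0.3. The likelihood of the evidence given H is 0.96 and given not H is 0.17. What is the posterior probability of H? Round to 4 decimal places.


Using Bayes' theorem:
P(E) = 0.3 * 0.96 + 0.7 * 0.17
P(E) = 0.407
P(H|E) = (0.3 * 0.96) / 0.407 = 0.7076

0.7076


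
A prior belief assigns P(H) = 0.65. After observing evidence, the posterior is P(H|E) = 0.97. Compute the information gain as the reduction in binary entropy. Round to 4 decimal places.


H(prior) = -0.65*log2(0.65) - 0.35*log2(0.35)
= 0.9341
H(post) = -0.97*log2(0.97) - 0.03*log2(0.03)
= 0.1944
IG = 0.9341 - 0.1944 = 0.7397

0.7397


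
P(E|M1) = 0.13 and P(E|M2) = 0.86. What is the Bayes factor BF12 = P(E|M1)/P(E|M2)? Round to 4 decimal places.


Bayes factor BF12 = P(E|M1) / P(E|M2)
= 0.13 / 0.86
= 0.1512

0.1512


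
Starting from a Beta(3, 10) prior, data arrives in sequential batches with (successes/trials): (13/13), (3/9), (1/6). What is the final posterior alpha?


In sequential Bayesian updating, we sum all successes.
Total successes = 17
Final alpha = 3 + 17 = 20

20


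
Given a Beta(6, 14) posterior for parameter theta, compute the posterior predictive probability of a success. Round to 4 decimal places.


For a Beta-Bernoulli model, the predictive probability is the mean:
P(success) = 6/(6+14) = 6/20 = 0.3

0.3


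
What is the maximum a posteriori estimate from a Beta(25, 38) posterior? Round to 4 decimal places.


The MAP estimate equals the mode of the distribution.
Mode of Beta(a,b) = (a-1)/(a+b-2)
= 24/61
= 0.3934

0.3934


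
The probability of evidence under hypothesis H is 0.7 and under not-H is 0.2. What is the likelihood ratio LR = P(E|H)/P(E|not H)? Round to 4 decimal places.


LR = 0.7 / 0.2
= 3.5

3.5


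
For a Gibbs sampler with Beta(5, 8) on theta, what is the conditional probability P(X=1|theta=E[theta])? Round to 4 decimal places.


E[theta] = 5/(5+8) = 0.3846
P(X=1|theta) = theta = 0.3846

0.3846


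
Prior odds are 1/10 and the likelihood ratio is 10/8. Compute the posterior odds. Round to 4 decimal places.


Posterior odds = prior odds * likelihood ratio
= (1/10) * (10/8)
= 10 / 80
= 0.125

0.125


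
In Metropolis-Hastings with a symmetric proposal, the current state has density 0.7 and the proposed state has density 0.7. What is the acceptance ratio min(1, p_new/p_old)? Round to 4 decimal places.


Ratio = p_new / p_old = 0.7 / 0.7 = 1.0
Acceptance = min(1, 1.0) = 1.0

1.0


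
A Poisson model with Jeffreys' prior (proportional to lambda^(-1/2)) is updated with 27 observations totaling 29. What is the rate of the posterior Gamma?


Posterior = Gamma(0.5 + S, n)
= Gamma(0.5 + 29, 27)
Posterior rate = 0 + n = 27

27.0


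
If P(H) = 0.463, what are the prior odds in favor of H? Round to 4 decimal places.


Prior odds = P(H) / (1 - P(H))
= 0.463 / 0.537
= 0.8622

0.8622


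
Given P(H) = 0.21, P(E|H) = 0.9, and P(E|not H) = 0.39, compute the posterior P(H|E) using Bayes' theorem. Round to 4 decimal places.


By Bayes' theorem: P(H|E) = P(E|H)*P(H) / P(E)
P(E) = P(E|H)*P(H) + P(E|not H)*P(not H)
P(E) = 0.9*0.21 + 0.39*0.79 = 0.4971
P(H|E) = 0.9*0.21 / 0.4971 = 0.3802

0.3802


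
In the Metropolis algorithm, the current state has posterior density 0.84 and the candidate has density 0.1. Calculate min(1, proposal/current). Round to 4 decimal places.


Ratio = 0.1/0.84 = 0.119
Acceptance probability = min(1, 0.119)
= 0.119

0.119


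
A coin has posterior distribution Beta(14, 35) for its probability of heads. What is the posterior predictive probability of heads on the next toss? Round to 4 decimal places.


Posterior predictive = E[theta] = alpha/(alpha+beta)
= 14/49
= 0.2857

0.2857


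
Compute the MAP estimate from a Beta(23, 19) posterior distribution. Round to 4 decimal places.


MAP = mode of Beta distribution
= (alpha - 1)/(alpha + beta - 2)
= (23-1)/(23+19-2)
= 22/40 = 0.55

0.55


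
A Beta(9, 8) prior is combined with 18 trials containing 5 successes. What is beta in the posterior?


In conjugate updating:
beta_posterior = beta_prior + (n - k)
= 8 + (18 - 5)
= 8 + 13 = 21

21


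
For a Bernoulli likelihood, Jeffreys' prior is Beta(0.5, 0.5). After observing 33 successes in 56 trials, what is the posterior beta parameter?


Jeffreys' prior for Bernoulli is Beta(0.5, 0.5).
Posterior is Beta(0.5 + k, 0.5 + n - k).
Posterior beta = 0.5 + (n - k) = 0.5 + 23 = 23.5

23.5


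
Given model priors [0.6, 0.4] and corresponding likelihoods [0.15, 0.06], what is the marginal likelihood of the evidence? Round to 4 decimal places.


P(E) = sum_i P(M_i) P(E|M_i)
= 0.09 + 0.024
= 0.114

0.114


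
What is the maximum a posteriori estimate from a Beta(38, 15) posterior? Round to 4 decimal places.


The MAP estimate equals the mode of the distribution.
Mode of Beta(a,b) = (a-1)/(a+b-2)
= 37/51
= 0.7255

0.7255


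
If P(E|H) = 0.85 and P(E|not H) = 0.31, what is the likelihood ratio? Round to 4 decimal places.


Likelihood ratio = P(E|H) / P(E|not H)
= 0.85 / 0.31
= 2.7419

2.7419


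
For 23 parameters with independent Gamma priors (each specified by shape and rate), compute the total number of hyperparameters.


A Gamma prior has 2 hyperparameters per parameter.
Total = 23 * 2 = 46

46


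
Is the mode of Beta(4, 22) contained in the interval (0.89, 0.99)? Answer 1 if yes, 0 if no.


Mode = (a-1)/(a+b-2) = 3/24 = 0.125
Interval: (0.89, 0.99)
Contains mode? 0

0


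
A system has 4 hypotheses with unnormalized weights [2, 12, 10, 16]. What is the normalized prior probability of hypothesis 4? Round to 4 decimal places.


The normalized prior is the weight divided by the total.
Total weight = 40
P(H4) = 16 / 40 = 0.4

0.4


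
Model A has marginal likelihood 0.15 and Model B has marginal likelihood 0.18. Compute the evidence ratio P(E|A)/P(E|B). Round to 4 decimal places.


Evidence ratio = P(E|A) / P(E|B)
= 0.15 / 0.18
= 0.8333

0.8333


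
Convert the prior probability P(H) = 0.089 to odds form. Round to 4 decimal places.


P(not H) = 1 - 0.089 = 0.911
Odds = 0.089 / 0.911 = 0.0977

0.0977


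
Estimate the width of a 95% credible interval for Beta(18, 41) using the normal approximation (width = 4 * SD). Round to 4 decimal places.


For Beta(a,b): Var = ab/((a+b)^2(a+b+1))
Var = 0.0035, SD = 0.0594
Approximate 95% CI width = 4 * 0.0594 = 0.2378

0.2378


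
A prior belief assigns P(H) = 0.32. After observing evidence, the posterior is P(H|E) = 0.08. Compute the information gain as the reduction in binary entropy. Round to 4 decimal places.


H(prior) = -0.32*log2(0.32) - 0.68*log2(0.68)
= 0.9044
H(post) = -0.08*log2(0.08) - 0.92*log2(0.92)
= 0.4022
IG = 0.9044 - 0.4022 = 0.5022

0.5022


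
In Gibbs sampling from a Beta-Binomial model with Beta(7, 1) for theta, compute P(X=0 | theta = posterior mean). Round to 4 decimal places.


Posterior mean = alpha/(alpha+beta) = 7/8 = 0.875
P(X=0|theta=mean) = 1 - theta = 0.125

0.125


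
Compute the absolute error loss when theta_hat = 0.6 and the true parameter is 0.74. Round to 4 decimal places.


L = |theta_hat - theta_true|
= |0.6 - 0.74| = 0.14

0.14


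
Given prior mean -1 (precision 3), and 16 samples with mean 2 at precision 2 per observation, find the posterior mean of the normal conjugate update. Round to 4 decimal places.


The posterior mean is a precision-weighted average of prior and data.
Post. prec. = 3 + 32 = 35
Post. mean = (-3 + 64)/35 = 61/35 = 1.7429

1.7429


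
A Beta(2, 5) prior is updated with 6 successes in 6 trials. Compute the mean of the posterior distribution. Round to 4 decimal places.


After update: Beta(8, 5)
Mean = 8 / (8 + 5) = 8 / 13
= 0.6154

0.6154


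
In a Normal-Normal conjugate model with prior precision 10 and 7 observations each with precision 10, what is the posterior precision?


Posterior precision = prior precision + n * observation precision
= 10 + 7 * 10
= 10 + 70 = 80

80


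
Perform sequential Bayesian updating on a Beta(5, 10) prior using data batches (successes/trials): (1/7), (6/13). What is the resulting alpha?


Accumulate successes: 7
Posterior alpha = prior alpha + sum of successes
= 5 + 7 = 12

12


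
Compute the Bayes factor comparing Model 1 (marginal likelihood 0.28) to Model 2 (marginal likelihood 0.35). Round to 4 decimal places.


BF12 = marginal likelihood of M1 / marginal likelihood of M2
= 0.28/0.35
= 0.8

0.8


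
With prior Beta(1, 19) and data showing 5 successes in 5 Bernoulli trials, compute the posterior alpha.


Conjugate update: alpha_posterior = alpha_prior + k
= 1 + 5 = 6

6


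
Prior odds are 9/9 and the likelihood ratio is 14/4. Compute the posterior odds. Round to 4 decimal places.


Posterior odds = prior odds * likelihood ratio
= (9/9) * (14/4)
= 126 / 36
= 3.5

3.5


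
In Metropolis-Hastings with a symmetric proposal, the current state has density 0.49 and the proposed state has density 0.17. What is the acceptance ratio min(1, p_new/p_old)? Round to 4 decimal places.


Ratio = p_new / p_old = 0.17 / 0.49 = 0.3469
Acceptance = min(1, 0.3469) = 0.3469

0.3469


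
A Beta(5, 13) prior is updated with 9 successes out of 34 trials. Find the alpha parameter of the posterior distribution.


In the Beta-Binomial conjugate update:
alpha_post = alpha_prior + successes
= 5 + 9
= 14

14


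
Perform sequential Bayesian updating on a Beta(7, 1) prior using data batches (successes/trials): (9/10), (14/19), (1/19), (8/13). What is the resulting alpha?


Accumulate successes: 32
Posterior alpha = prior alpha + sum of successes
= 7 + 32 = 39

39


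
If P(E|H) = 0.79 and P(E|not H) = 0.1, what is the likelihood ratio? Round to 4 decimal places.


Likelihood ratio = P(E|H) / P(E|not H)
= 0.79 / 0.1
= 7.9

7.9


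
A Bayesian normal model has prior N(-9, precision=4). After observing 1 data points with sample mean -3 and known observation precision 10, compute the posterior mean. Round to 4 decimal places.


Posterior mean = (prior_precision * prior_mean + n * data_precision * data_mean) / (prior_precision + n * data_precision)
Numerator = 4*-9 + 1*10*-3 = -66
Denominator = 4 + 1*10 = 14
Posterior mean = -4.7143

-4.7143


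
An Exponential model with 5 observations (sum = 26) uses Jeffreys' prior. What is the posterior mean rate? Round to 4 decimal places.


Posterior Gamma(5, 26)
E[lambda] = 5/26 = 0.1923

0.1923


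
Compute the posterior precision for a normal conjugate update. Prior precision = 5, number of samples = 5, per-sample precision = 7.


tau_post = tau_0 + n * tau
= 5 + 5 * 7 = 40

40


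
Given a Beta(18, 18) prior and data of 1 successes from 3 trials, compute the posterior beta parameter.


Number of failures = 3 - 1 = 2
Posterior beta = 18 + 2 = 20

20


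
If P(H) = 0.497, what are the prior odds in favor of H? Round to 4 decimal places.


Prior odds = P(H) / (1 - P(H))
= 0.497 / 0.503
= 0.9881

0.9881


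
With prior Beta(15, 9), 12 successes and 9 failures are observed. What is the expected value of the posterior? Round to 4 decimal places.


Posterior = Beta(27, 18)
E[theta] = alpha/(alpha+beta)
= 27/45 = 0.6

0.6


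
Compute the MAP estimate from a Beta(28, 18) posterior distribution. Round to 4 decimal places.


MAP = mode of Beta distribution
= (alpha - 1)/(alpha + beta - 2)
= (28-1)/(28+18-2)
= 27/44 = 0.6136

0.6136


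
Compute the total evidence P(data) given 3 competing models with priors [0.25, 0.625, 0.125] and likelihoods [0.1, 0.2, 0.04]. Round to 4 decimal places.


Marginal likelihood = sum P(model_i) * P(data|model_i)
Model 1: 0.25 * 0.1 = 0.025
Model 2: 0.625 * 0.2 = 0.125
Model 3: 0.125 * 0.04 = 0.005
Total = 0.155

0.155


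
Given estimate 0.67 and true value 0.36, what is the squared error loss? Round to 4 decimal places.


Squared error = (estimate - true)^2
Difference = 0.31
Loss = 0.31^2 = 0.0961

0.0961


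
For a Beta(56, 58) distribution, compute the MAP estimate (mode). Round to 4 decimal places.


MAP = mode = (a-1)/(a+b-2)
= (56-1)/(56+58-2)
= 55/112 = 0.4911

0.4911


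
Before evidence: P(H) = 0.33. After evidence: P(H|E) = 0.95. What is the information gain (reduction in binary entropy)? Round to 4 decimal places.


Prior entropy = 0.9149
Posterior entropy = 0.2864
Information gain = 0.9149 - 0.2864 = 0.6285

0.6285


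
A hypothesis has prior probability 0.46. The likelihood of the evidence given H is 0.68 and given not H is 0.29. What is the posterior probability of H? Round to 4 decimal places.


Using Bayes' theorem:
P(E) = 0.46 * 0.68 + 0.54 * 0.29
P(E) = 0.4694
P(H|E) = (0.46 * 0.68) / 0.4694 = 0.6664

0.6664


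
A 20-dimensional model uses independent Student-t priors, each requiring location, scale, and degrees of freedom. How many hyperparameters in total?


Per parameter: 3 (location, scale, and degrees of freedom).
Total = 20 * 3 = 60

60


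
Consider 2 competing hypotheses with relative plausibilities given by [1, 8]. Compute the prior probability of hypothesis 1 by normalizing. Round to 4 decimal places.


Sum of weights = 1 + 8 = 9
Normalized prior for H1 = 1 / 9
= 0.1111

0.1111


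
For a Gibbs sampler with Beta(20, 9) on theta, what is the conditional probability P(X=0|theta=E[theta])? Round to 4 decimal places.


E[theta] = 20/(20+9) = 0.6897
P(X=0|theta) = 1 - theta = 0.3103

0.3103


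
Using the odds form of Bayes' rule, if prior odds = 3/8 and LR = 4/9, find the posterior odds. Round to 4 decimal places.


Bayes' rule in odds form: posterior odds = prior odds * LR
= (3 * 4) / (8 * 9)
= 12/72 = 0.1667

0.1667


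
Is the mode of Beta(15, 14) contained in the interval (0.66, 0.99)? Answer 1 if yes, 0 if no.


Mode = (a-1)/(a+b-2) = 14/27 = 0.5185
Interval: (0.66, 0.99)
Contains mode? 0

0


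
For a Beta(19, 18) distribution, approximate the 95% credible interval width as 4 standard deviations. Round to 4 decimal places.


Variance of Beta(a,b) = ab / ((a+b)^2 * (a+b+1))
= 19*18 / ((37)^2 * 38)
= 0.0066
SD = sqrt(0.0066) = 0.0811
Width = 4 * SD = 0.3243

0.3243


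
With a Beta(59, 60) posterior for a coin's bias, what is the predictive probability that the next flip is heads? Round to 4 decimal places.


The predictive probability equals the posterior mean.
P(next = heads) = alpha / (alpha + beta)
= 59 / 119 = 0.4958

0.4958


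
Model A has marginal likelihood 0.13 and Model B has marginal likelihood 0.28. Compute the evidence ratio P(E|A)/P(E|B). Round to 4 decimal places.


Evidence ratio = P(E|A) / P(E|B)
= 0.13 / 0.28
= 0.4643

0.4643


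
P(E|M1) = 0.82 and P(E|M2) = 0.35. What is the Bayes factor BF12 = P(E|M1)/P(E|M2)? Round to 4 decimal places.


Bayes factor BF12 = P(E|M1) / P(E|M2)
= 0.82 / 0.35
= 2.3429

2.3429


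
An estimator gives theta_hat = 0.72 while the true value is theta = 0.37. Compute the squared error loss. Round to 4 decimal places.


The squared error loss is (theta_hat - theta)^2
= (0.72 - 0.37)^2
= (0.35)^2 = 0.1225

0.1225


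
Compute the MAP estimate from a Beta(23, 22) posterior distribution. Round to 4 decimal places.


MAP = mode of Beta distribution
= (alpha - 1)/(alpha + beta - 2)
= (23-1)/(23+22-2)
= 22/43 = 0.5116

0.5116


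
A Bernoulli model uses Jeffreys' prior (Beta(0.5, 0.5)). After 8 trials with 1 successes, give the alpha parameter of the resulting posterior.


Posterior = Beta(prior_alpha + successes, prior_beta + failures)
= Beta(0.5 + 1, 0.5 + 7)
Posterior alpha = 0.5 + k = 0.5 + 1 = 1.5

1.5


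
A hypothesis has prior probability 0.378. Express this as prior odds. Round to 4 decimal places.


Odds = P(H) / P(not H) = 0.378 / 0.622
= 0.6077

0.6077


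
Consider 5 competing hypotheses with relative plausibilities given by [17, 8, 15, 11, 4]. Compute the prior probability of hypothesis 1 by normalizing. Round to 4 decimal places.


Sum of weights = 17 + 8 + 15 + 11 + 4 = 55
Normalized prior for H1 = 17 / 55
= 0.3091

0.3091


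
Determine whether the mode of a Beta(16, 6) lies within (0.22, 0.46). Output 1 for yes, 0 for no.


First find the mode: (a-1)/(a+b-2) = 0.75
Is 0.75 in (0.22, 0.46)? 0

0
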